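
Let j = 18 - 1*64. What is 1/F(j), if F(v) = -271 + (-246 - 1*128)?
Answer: -1/645 ≈ -0.0015504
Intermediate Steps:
j = -46 (j = 18 - 64 = -46)
F(v) = -645 (F(v) = -271 + (-246 - 128) = -271 - 374 = -645)
1/F(j) = 1/(-645) = -1/645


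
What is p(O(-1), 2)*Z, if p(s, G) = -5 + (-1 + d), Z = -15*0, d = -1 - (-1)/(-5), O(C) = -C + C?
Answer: 0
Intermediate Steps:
O(C) = 0
d = -6/5 (d = -1 - (-1)*(-1)/5 = -1 - 1*1/5 = -1 - 1/5 = -6/5 ≈ -1.2000)
Z = 0
p(s, G) = -36/5 (p(s, G) = -5 + (-1 - 6/5) = -5 - 11/5 = -36/5)
p(O(-1), 2)*Z = -36/5*0 = 0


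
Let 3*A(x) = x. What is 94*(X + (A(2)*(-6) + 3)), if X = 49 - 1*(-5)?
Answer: 4982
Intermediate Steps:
A(x) = x/3
X = 54 (X = 49 + 5 = 54)
94*(X + (A(2)*(-6) + 3)) = 94*(54 + (((⅓)*2)*(-6) + 3)) = 94*(54 + ((⅔)*(-6) + 3)) = 94*(54 + (-4 + 3)) = 94*(54 - 1) = 94*53 = 4982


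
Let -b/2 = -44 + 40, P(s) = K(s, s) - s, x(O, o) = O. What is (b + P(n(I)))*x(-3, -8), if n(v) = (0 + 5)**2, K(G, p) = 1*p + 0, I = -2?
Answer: -24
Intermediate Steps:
K(G, p) = p (K(G, p) = p + 0 = p)
n(v) = 25 (n(v) = 5**2 = 25)
P(s) = 0 (P(s) = s - s = 0)
b = 8 (b = -2*(-44 + 40) = -2*(-4) = 8)
(b + P(n(I)))*x(-3, -8) = (8 + 0)*(-3) = 8*(-3) = -24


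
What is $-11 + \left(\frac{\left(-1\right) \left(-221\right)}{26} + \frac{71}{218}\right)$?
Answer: $- \frac{237}{109} \approx -2.1743$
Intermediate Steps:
$-11 + \left(\frac{\left(-1\right) \left(-221\right)}{26} + \frac{71}{218}\right) = -11 + \left(221 \cdot \frac{1}{26} + 71 \cdot \frac{1}{218}\right) = -11 + \left(\frac{17}{2} + \frac{71}{218}\right) = -11 + \frac{962}{109} = - \frac{237}{109}$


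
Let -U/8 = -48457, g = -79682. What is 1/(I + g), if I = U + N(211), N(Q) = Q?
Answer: 1/308185 ≈ 3.2448e-6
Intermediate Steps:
U = 387656 (U = -8*(-48457) = 387656)
I = 387867 (I = 387656 + 211 = 387867)
1/(I + g) = 1/(387867 - 79682) = 1/308185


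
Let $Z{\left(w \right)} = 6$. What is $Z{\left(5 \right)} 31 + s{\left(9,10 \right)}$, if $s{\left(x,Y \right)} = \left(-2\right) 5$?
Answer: $176$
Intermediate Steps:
$s{\left(x,Y \right)} = -10$
$Z{\left(5 \right)} 31 + s{\left(9,10 \right)} = 6 \cdot 31 - 10 = 186 - 10 = 176$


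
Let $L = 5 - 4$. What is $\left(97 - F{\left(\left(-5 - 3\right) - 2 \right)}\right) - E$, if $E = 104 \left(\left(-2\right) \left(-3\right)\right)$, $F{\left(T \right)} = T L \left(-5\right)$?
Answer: $-577$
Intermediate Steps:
$L = 1$ ($L = 5 - 4 = 1$)
$F{\left(T \right)} = - 5 T$ ($F{\left(T \right)} = T 1 \left(-5\right) = T \left(-5\right) = - 5 T$)
$E = 624$ ($E = 104 \cdot 6 = 624$)
$\left(97 - F{\left(\left(-5 - 3\right) - 2 \right)}\right) - E = \left(97 - - 5 \left(\left(-5 - 3\right) - 2\right)\right) - 624 = \left(97 - - 5 \left(-8 - 2\right)\right) - 624 = \left(97 - \left(-5\right) \left(-10\right)\right) - 624 = \left(97 - 50\right) - 624 = 47 - 624 = -577$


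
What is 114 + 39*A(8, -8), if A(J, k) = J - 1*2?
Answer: 348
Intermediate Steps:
A(J, k) = -2 + J (A(J, k) = J - 2 = -2 + J)
114 + 39*A(8, -8) = 114 + 39*(-2 + 8) = 114 + 39*6 = 114 + 234 = 348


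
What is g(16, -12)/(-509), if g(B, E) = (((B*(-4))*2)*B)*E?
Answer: -24576/509 ≈ -48.283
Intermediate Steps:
g(B, E) = -8*E*B² (g(B, E) = ((-4*B*2)*B)*E = ((-8*B)*B)*E = (-8*B²)*E = -8*E*B²)
g(16, -12)/(-509) = -8*(-12)*16²/(-509) = -8*(-12)*256*(-1/509) = 24576*(-1/509) = -24576/509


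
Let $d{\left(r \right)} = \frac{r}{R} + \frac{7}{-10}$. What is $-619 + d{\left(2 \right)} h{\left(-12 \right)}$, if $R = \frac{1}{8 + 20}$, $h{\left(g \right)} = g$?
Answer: $- \frac{6413}{5} \approx -1282.6$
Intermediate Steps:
$R = \frac{1}{28} \approx 0.035714$
$d{\left(r \right)} = - \frac{7}{10} + 28 r$ ($d{\left(r \right)} = r \frac{1}{\frac{1}{28}} + \frac{7}{-10} = r 28 + 7 \left(- \frac{1}{10}\right) = 28 r - \frac{7}{10} = - \frac{7}{10} + 28 r$)
$-619 + d{\left(2 \right)} h{\left(-12 \right)} = -619 + \left(- \frac{7}{10} + 28 \cdot 2\right) \left(-12\right) = -619 + \left(- \frac{7}{10} + 56\right) \left(-12\right) = -619 + \frac{553}{10} \left(-12\right) = -619 - \frac{3318}{5} = - \frac{6413}{5}$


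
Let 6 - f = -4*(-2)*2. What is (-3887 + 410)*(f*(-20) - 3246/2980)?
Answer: -1030502829/1490 ≈ -6.9161e+5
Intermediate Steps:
f = -10 (f = 6 - (-4*(-2))*2 = 6 - 8*2 = 6 - 1*16 = 6 - 16 = -10)
(-3887 + 410)*(f*(-20) - 3246/2980) = (-3887 + 410)*(-10*(-20) - 3246/2980) = -3477*(200 - 3246*1/2980) = -3477*(200 - 1623/1490) = -3477*296377/1490 = -1030502829/1490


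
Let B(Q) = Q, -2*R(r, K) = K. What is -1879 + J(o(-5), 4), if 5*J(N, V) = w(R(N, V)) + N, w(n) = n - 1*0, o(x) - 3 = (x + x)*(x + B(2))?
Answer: -9364/5 ≈ -1872.8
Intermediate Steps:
R(r, K) = -K/2
o(x) = 3 + 2*x*(2 + x) (o(x) = 3 + (x + x)*(x + 2) = 3 + (2*x)*(2 + x) = 3 + 2*x*(2 + x))
w(n) = n (w(n) = n + 0 = n)
J(N, V) = -V/10 + N/5 (J(N, V) = (-V/2 + N)/5 = (N - V/2)/5 = -V/10 + N/5)
-1879 + J(o(-5), 4) = -1879 + (-⅒*4 + (3 + 2*(-5)² + 4*(-5))/5) = -1879 + (-⅖ + (3 + 2*25 - 20)/5) = -1879 + (-⅖ + (3 + 50 - 20)/5) = -1879 + (-⅖ + (⅕)*33) = -1879 + (-⅖ + 33/5) = -1879 + 31/5 = -9364/5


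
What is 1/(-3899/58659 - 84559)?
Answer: -58659/4960150280 ≈ -1.1826e-5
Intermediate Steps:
1/(-3899/58659 - 84559) = 1/(-4960150280/58659) = -58659/4960150280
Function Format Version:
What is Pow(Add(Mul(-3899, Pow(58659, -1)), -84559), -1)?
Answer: Rational(-58659, 4960150280) ≈ -1.1826e-5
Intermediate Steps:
Pow(Add(Mul(-3899, Pow(58659, -1)), -84559), -1) = Pow(Add(Mul(-3899, Rational(1, 58659)), -84559), -1) = Pow(Add(Rational(-3899, 58659), -84559), -1) = Pow(Rational(-4960150280, 58659), -1) = Rational(-58659, 4960150280)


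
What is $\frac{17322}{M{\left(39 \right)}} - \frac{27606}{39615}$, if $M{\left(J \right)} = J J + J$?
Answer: $\frac{7146063}{686660} \approx 10.407$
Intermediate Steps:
$M{\left(J \right)} = J + J^{2}$ ($M{\left(J \right)} = J^{2} + J = J + J^{2}$)
$\frac{17322}{M{\left(39 \right)}} - \frac{27606}{39615} = \frac{17322}{39 \left(1 + 39\right)} - \frac{27606}{39615} = \frac{17322}{39 \cdot 40} - \frac{9202}{13205} = \frac{17322}{1560} - \frac{9202}{13205} = 17322 \cdot \frac{1}{1560} - \frac{9202}{13205} = \frac{2887}{260} - \frac{9202}{13205} = \frac{7146063}{686660}$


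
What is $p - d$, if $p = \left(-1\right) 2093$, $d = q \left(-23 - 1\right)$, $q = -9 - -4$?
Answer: $-2213$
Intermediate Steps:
$q = -5$ ($q = -9 + 4 = -5$)
$d = 120$ ($d = - 5 \left(-23 - 1\right) = \left(-5\right) \left(-24\right) = 120$)
$p = -2093$
$p - d = -2093 - 120 = -2213$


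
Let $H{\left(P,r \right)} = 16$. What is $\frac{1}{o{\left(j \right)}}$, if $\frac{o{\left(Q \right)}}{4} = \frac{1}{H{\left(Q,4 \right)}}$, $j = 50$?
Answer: $4$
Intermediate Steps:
$o{\left(Q \right)} = \frac{1}{4}$ ($o{\left(Q \right)} = \frac{4}{16} = 4 \cdot \frac{1}{16} = \frac{1}{4}$)
$\frac{1}{o{\left(j \right)}} = \frac{1}{\frac{1}{4}} = 4$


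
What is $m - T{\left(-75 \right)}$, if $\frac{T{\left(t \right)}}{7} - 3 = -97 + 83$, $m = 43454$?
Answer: $43531$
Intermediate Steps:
$T{\left(t \right)} = -77$ ($T{\left(t \right)} = 21 + 7 \left(-97 + 83\right) = 21 + 7 \left(-14\right) = 21 - 98 = -77$)
$m - T{\left(-75 \right)} = 43454 - -77 = 43454 + 77 = 43531$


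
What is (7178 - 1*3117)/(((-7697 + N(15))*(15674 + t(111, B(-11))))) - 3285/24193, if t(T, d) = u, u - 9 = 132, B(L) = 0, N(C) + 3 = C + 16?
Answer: -398520244748/2934253690355 ≈ -0.13582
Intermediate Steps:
N(C) = 13 + C (N(C) = -3 + (C + 16) = -3 + (16 + C) = 13 + C)
u = 141 (u = 9 + 132 = 141)
t(T, d) = 141
(7178 - 1*3117)/(((-7697 + N(15))*(15674 + t(111, B(-11))))) - 3285/24193 = (7178 - 1*3117)/(((-7697 + (13 + 15))*(15674 + 141))) - 3285/24193 = (7178 - 3117)/(((-7697 + 28)*15815)) - 3285*1/24193 = 4061/((-7669*15815)) - 3285/24193 = 4061/(-121285235) - 3285/24193 = 4061*(-1/121285235) - 3285/24193 = -4061/121285235 - 3285/24193 = -398520244748/2934253690355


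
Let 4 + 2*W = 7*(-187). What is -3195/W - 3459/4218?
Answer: 7470451/1846078 ≈ 4.0467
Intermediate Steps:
W = -1313/2 (W = -2 + (7*(-187))/2 = -2 + (1/2)*(-1309) = -2 - 1309/2 = -1313/2 ≈ -656.50)
-3195/W - 3459/4218 = -3195/(-1313/2) - 3459/4218 = -3195*(-2/1313) - 3459*1/4218 = 6390/1313 - 1153/1406 = 7470451/1846078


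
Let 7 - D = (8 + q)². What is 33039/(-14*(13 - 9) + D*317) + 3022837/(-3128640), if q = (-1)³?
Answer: -2875649353/836598336 ≈ -3.4373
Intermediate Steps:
q = -1
D = -42 (D = 7 - (8 - 1)² = 7 - 1*7² = 7 - 1*49 = 7 - 49 = -42)
33039/(-14*(13 - 9) + D*317) + 3022837/(-3128640) = 33039/(-14*(13 - 9) - 42*317) + 3022837/(-3128640) = 33039/(-14*4 - 13314) + 3022837*(-1/3128640) = 33039/(-56 - 13314) - 3022837/3128640 = 33039/(-13370) - 3022837/3128640 = 33039*(-1/13370) - 3022837/3128640 = -33039/13370 - 3022837/3128640 = -2875649353/836598336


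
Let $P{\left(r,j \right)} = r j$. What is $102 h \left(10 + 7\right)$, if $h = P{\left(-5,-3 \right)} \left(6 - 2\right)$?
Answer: $104040$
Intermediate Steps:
$P{\left(r,j \right)} = j r$
$h = 60$ ($h = \left(-3\right) \left(-5\right) \left(6 - 2\right) = 15 \cdot 4 = 60$)
$102 h \left(10 + 7\right) = 102 \cdot 60 \left(10 + 7\right) = 102 \cdot 60 \cdot 17 = 102 \cdot 1020 = 104040$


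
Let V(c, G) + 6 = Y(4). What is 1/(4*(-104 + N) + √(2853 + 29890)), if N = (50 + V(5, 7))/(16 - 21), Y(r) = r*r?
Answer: -464/182553 - √32743/182553 ≈ -0.0035329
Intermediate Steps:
Y(r) = r²
V(c, G) = 10 (V(c, G) = -6 + 4² = -6 + 16 = 10)
N = -12 (N = (50 + 10)/(16 - 21) = 60/(-5) = 60*(-⅕) = -12)
1/(4*(-104 + N) + √(2853 + 29890)) = 1/(4*(-104 - 12) + √(2853 + 29890)) = 1/(4*(-116) + √32743) = 1/(-464 + √32743)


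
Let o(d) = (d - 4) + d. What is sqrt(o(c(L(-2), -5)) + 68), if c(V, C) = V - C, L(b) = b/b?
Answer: 2*sqrt(19) ≈ 8.7178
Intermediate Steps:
L(b) = 1
o(d) = -4 + 2*d (o(d) = (-4 + d) + d = -4 + 2*d)
sqrt(o(c(L(-2), -5)) + 68) = sqrt((-4 + 2*(1 - 1*(-5))) + 68) = sqrt((-4 + 2*(1 + 5)) + 68) = sqrt((-4 + 2*6) + 68) = sqrt((-4 + 12) + 68) = sqrt(8 + 68) = sqrt(76) = 2*sqrt(19)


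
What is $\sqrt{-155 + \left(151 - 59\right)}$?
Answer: $3 i \sqrt{7} \approx 7.9373 i$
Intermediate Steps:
$\sqrt{-155 + \left(151 - 59\right)} = \sqrt{-155 + 92} = \sqrt{-63} = 3 i \sqrt{7}$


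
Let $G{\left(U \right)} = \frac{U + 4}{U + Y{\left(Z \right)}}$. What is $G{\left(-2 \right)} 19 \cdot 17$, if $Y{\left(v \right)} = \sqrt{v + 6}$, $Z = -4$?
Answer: $-646 - 323 \sqrt{2} \approx -1102.8$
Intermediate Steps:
$Y{\left(v \right)} = \sqrt{6 + v}$
$G{\left(U \right)} = \frac{4 + U}{U + \sqrt{2}}$ ($G{\left(U \right)} = \frac{U + 4}{U + \sqrt{6 - 4}} = \frac{4 + U}{U + \sqrt{2}}$)
$G{\left(-2 \right)} 19 \cdot 17 = \frac{4 - 2}{-2 + \sqrt{2}} \cdot 19 \cdot 17 = \frac{1}{-2 + \sqrt{2}} \cdot 2 \cdot 19 \cdot 17 = \frac{2}{-2 + \sqrt{2}} \cdot 19 \cdot 17 = \frac{38}{-2 + \sqrt{2}} \cdot 17 = \frac{646}{-2 + \sqrt{2}}$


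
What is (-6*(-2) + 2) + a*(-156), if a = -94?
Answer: 14678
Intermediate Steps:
(-6*(-2) + 2) + a*(-156) = (-6*(-2) + 2) - 94*(-156) = (12 + 2) + 14664 = 14 + 14664 = 14678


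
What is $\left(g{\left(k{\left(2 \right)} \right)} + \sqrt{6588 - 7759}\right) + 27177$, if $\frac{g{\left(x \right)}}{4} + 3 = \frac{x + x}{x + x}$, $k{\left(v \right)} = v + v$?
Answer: $27169 + i \sqrt{1171} \approx 27169.0 + 34.22 i$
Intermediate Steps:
$k{\left(v \right)} = 2 v$
$g{\left(x \right)} = -8$ ($g{\left(x \right)} = -12 + 4 \frac{x + x}{x + x} = -12 + 4 \frac{2 x}{2 x} = -12 + 4 \cdot 2 x \frac{1}{2 x} = -12 + 4 \cdot 1 = -12 + 4 = -8$)
$\left(g{\left(k{\left(2 \right)} \right)} + \sqrt{6588 - 7759}\right) + 27177 = \left(-8 + \sqrt{6588 - 7759}\right) + 27177 = \left(-8 + \sqrt{-1171}\right) + 27177 = \left(-8 + i \sqrt{1171}\right) + 27177 = 27169 + i \sqrt{1171}$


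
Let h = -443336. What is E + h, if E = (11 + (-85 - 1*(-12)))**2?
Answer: -439492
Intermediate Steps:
E = 3844 (E = (11 + (-85 + 12))**2 = (11 - 73)**2 = (-62)**2 = 3844)
E + h = 3844 - 443336 = -439492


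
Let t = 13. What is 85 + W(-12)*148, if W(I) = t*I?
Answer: -23003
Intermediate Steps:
W(I) = 13*I
85 + W(-12)*148 = 85 + (13*(-12))*148 = 85 - 156*148 = 85 - 23088 = -23003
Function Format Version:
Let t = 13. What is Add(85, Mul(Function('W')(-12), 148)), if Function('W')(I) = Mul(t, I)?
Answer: -23003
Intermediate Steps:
Function('W')(I) = Mul(13, I)
Add(85, Mul(Function('W')(-12), 148)) = Add(85, Mul(Mul(13, -12), 148)) = Add(85, Mul(-156, 148)) = Add(85, -23088) = -23003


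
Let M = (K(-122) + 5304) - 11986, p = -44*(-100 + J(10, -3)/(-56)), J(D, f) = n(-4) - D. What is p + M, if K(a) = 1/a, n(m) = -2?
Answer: -1956887/854 ≈ -2291.4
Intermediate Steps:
J(D, f) = -2 - D
p = 30734/7 (p = -44*(-100 + (-2 - 1*10)/(-56)) = -44*(-100 + (-2 - 10)*(-1/56)) = -44*(-100 - 12*(-1/56)) = -44*(-100 + 3/14) = -44*(-1397/14) = 30734/7 ≈ 4390.6)
M = -815205/122 (M = (1/(-122) + 5304) - 11986 = (-1/122 + 5304) - 11986 = 647087/122 - 11986 = -815205/122 ≈ -6682.0)
p + M = 30734/7 - 815205/122 = -1956887/854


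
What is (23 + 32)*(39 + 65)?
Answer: 5720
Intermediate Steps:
(23 + 32)*(39 + 65) = 55*104 = 5720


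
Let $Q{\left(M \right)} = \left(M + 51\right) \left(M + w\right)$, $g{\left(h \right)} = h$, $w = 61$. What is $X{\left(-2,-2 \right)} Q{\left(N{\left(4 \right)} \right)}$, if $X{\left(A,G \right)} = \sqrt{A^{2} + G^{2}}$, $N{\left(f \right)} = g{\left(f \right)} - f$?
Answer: $6222 \sqrt{2} \approx 8799.2$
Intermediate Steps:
$N{\left(f \right)} = 0$ ($N{\left(f \right)} = f - f = 0$)
$Q{\left(M \right)} = \left(51 + M\right) \left(61 + M\right)$ ($Q{\left(M \right)} = \left(M + 51\right) \left(M + 61\right) = \left(51 + M\right) \left(61 + M\right)$)
$X{\left(-2,-2 \right)} Q{\left(N{\left(4 \right)} \right)} = \sqrt{\left(-2\right)^{2} + \left(-2\right)^{2}} \left(3111 + 0^{2} + 112 \cdot 0\right) = \sqrt{4 + 4} \left(3111 + 0 + 0\right) = \sqrt{8} \cdot 3111 = 2 \sqrt{2} \cdot 3111 = 6222 \sqrt{2}$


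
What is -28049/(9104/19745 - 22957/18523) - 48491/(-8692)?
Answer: 89181092526416923/2474200164516 ≈ 36044.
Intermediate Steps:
-28049/(9104/19745 - 22957/18523) - 48491/(-8692) = -28049/(9104*(1/19745) - 22957*1/18523) - 48491*(-1/8692) = -28049/(9104/19745 - 22957/18523) + 48491/8692 = -28049/(-284652573/365736635) + 48491/8692 = -28049*(-365736635/284652573) + 48491/8692 = 10258546875115/284652573 + 48491/8692 = 89181092526416923/2474200164516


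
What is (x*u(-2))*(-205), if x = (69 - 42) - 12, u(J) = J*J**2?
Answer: 24600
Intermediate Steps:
u(J) = J**3
x = 15 (x = 27 - 12 = 15)
(x*u(-2))*(-205) = (15*(-2)**3)*(-205) = (15*(-8))*(-205) = -120*(-205) = 24600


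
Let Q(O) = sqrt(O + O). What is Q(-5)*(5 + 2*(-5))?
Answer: -5*I*sqrt(10) ≈ -15.811*I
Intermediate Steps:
Q(O) = sqrt(2)*sqrt(O) (Q(O) = sqrt(2*O) = sqrt(2)*sqrt(O))
Q(-5)*(5 + 2*(-5)) = (sqrt(2)*sqrt(-5))*(5 + 2*(-5)) = (sqrt(2)*(I*sqrt(5)))*(5 - 10) = (I*sqrt(10))*(-5) = -5*I*sqrt(10)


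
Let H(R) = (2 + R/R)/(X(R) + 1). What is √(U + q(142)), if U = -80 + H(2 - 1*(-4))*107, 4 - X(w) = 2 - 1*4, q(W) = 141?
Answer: 2*√1309/7 ≈ 10.337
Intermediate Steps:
X(w) = 6 (X(w) = 4 - (2 - 1*4) = 4 - (2 - 4) = 4 - 1*(-2) = 4 + 2 = 6)
H(R) = 3/7 (H(R) = (2 + R/R)/(6 + 1) = (2 + 1)/7 = 3*(⅐) = 3/7)
U = -239/7 (U = -80 + (3/7)*107 = -80 + 321/7 = -239/7 ≈ -34.143)
√(U + q(142)) = √(-239/7 + 141) = √(748/7) = 2*√1309/7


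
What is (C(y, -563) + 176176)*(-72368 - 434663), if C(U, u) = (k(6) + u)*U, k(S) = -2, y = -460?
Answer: -221104050356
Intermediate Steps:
C(U, u) = U*(-2 + u) (C(U, u) = (-2 + u)*U = U*(-2 + u))
(C(y, -563) + 176176)*(-72368 - 434663) = (-460*(-2 - 563) + 176176)*(-72368 - 434663) = (-460*(-565) + 176176)*(-507031) = (259900 + 176176)*(-507031) = 436076*(-507031) = -221104050356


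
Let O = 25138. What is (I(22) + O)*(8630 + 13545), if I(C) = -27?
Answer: 556836425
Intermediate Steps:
(I(22) + O)*(8630 + 13545) = (-27 + 25138)*(8630 + 13545) = 25111*22175 = 556836425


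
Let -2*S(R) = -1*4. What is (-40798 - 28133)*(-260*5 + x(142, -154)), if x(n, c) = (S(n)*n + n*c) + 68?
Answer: 1572729696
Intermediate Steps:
S(R) = 2 (S(R) = -(-1)*4/2 = -½*(-4) = 2)
x(n, c) = 68 + 2*n + c*n (x(n, c) = (2*n + n*c) + 68 = (2*n + c*n) + 68 = 68 + 2*n + c*n)
(-40798 - 28133)*(-260*5 + x(142, -154)) = (-40798 - 28133)*(-260*5 + (68 + 2*142 - 154*142)) = -68931*(-1300 + (68 + 284 - 21868)) = -68931*(-1300 - 21516) = -68931*(-22816) = 1572729696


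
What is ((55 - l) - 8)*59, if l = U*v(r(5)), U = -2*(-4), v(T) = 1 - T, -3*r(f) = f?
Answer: 4543/3 ≈ 1514.3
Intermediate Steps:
r(f) = -f/3
U = 8
l = 64/3 (l = 8*(1 - (-1)*5/3) = 8*(1 - 1*(-5/3)) = 8*(1 + 5/3) = 8*(8/3) = 64/3 ≈ 21.333)
((55 - l) - 8)*59 = ((55 - 1*64/3) - 8)*59 = ((55 - 64/3) - 8)*59 = (101/3 - 8)*59 = (77/3)*59 = 4543/3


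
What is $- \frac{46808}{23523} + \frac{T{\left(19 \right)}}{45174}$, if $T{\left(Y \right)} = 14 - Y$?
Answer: $- \frac{234958023}{118069778} \approx -1.99$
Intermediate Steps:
$- \frac{46808}{23523} + \frac{T{\left(19 \right)}}{45174} = - \frac{46808}{23523} + \frac{14 - 19}{45174} = \left(-46808\right) \frac{1}{23523} + \left(14 - 19\right) \frac{1}{45174} = - \frac{46808}{23523} - \frac{5}{45174} = - \frac{234958023}{118069778}$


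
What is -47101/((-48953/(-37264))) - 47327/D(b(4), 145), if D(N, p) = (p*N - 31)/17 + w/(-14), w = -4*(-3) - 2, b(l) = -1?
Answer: -2035862044399/64471101 ≈ -31578.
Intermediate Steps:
w = 10 (w = 12 - 2 = 10)
D(N, p) = -302/119 + N*p/17 (D(N, p) = (p*N - 31)/17 + 10/(-14) = (N*p - 31)*(1/17) + 10*(-1/14) = (-31 + N*p)*(1/17) - 5/7 = (-31/17 + N*p/17) - 5/7 = -302/119 + N*p/17)
-47101/((-48953/(-37264))) - 47327/D(b(4), 145) = -47101/((-48953/(-37264))) - 47327/(-302/119 + (1/17)*(-1)*145) = -47101/((-48953*(-1/37264))) - 47327/(-302/119 - 145/17) = -47101/48953/37264 - 47327/(-1317/119) = -47101*37264/48953 - 47327*(-119/1317) = -1755171664/48953 + 5631913/1317 = -2035862044399/64471101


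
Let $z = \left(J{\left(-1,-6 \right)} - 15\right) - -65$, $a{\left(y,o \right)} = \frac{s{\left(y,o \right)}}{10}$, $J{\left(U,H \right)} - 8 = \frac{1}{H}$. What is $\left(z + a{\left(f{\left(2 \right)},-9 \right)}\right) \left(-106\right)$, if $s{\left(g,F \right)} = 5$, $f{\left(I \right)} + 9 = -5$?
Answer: $- \frac{18550}{3} \approx -6183.3$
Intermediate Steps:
$f{\left(I \right)} = -14$ ($f{\left(I \right)} = -9 - 5 = -14$)
$J{\left(U,H \right)} = 8 + \frac{1}{H}$
$a{\left(y,o \right)} = \frac{1}{2}$ ($a{\left(y,o \right)} = \frac{5}{10} = 5 \cdot \frac{1}{10} = \frac{1}{2}$)
$z = \frac{347}{6}$ ($z = \left(\left(8 + \frac{1}{-6}\right) - 15\right) - -65 = \left(\left(8 - \frac{1}{6}\right) - 15\right) + 65 = \left(\frac{47}{6} - 15\right) + 65 = - \frac{43}{6} + 65 = \frac{347}{6} \approx 57.833$)
$\left(z + a{\left(f{\left(2 \right)},-9 \right)}\right) \left(-106\right) = \left(\frac{347}{6} + \frac{1}{2}\right) \left(-106\right) = \frac{175}{3} \left(-106\right) = - \frac{18550}{3}$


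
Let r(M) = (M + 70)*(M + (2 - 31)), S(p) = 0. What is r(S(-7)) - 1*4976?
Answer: -7006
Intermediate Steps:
r(M) = (-29 + M)*(70 + M) (r(M) = (70 + M)*(M - 29) = (70 + M)*(-29 + M) = (-29 + M)*(70 + M))
r(S(-7)) - 1*4976 = (-2030 + 0² + 41*0) - 1*4976 = (-2030 + 0 + 0) - 4976 = -2030 - 4976 = -7006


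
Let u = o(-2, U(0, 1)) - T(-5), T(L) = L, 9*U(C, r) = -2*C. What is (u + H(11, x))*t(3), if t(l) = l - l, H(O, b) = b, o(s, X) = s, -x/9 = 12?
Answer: 0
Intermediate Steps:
x = -108 (x = -9*12 = -108)
U(C, r) = -2*C/9 (U(C, r) = (-2*C)/9 = -2*C/9)
t(l) = 0
u = 3 (u = -2 - 1*(-5) = -2 + 5 = 3)
(u + H(11, x))*t(3) = (3 - 108)*0 = -105*0 = 0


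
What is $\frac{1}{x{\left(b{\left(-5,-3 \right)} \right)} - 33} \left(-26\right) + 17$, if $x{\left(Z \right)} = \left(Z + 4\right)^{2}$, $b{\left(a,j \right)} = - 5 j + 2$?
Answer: $\frac{3455}{204} \approx 16.936$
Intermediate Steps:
$b{\left(a,j \right)} = 2 - 5 j$
$x{\left(Z \right)} = \left(4 + Z\right)^{2}$
$\frac{1}{x{\left(b{\left(-5,-3 \right)} \right)} - 33} \left(-26\right) + 17 = \frac{1}{\left(4 + \left(2 - -15\right)\right)^{2} - 33} \left(-26\right) + 17 = \frac{1}{\left(4 + \left(2 + 15\right)\right)^{2} - 33} \left(-26\right) + 17 = \frac{1}{\left(4 + 17\right)^{2} - 33} \left(-26\right) + 17 = \frac{1}{21^{2} - 33} \left(-26\right) + 17 = \frac{1}{441 - 33} \left(-26\right) + 17 = \frac{1}{408} \left(-26\right) + 17 = - \frac{13}{204} + 17 = \frac{3455}{204}$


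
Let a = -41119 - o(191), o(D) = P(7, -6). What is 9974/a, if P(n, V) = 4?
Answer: -9974/41123 ≈ -0.24254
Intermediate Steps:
o(D) = 4
a = -41123 (a = -41119 - 1*4 = -41119 - 4 = -41123)
9974/a = 9974/(-41123) = 9974*(-1/41123) = -9974/41123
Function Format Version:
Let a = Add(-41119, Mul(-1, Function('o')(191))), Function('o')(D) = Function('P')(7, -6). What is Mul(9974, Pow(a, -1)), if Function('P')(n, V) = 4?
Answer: Rational(-9974, 41123) ≈ -0.24254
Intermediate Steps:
Function('o')(D) = 4
a = -41123 (a = Add(-41119, Mul(-1, 4)) = Add(-41119, -4) = -41123)
Mul(9974, Pow(a, -1)) = Mul(9974, Pow(-41123, -1)) = Mul(9974, Rational(-1, 41123)) = Rational(-9974, 41123)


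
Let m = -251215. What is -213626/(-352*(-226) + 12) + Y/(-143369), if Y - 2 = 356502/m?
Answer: -3847030167249051/1432806148752970 ≈ -2.6850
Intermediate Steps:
Y = 145928/251215 (Y = 2 + 356502/(-251215) = 2 + 356502*(-1/251215) = 2 - 356502/251215 = 145928/251215 ≈ 0.58089)
-213626/(-352*(-226) + 12) + Y/(-143369) = -213626/(-352*(-226) + 12) + (145928/251215)/(-143369) = -213626/(79552 + 12) + (145928/251215)*(-1/143369) = -213626/79564 - 145928/36016443335 = -213626*1/79564 - 145928/36016443335 = -106813/39782 - 145928/36016443335 = -3847030167249051/1432806148752970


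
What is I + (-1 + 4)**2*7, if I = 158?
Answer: 221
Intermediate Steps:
I + (-1 + 4)**2*7 = 158 + (-1 + 4)**2*7 = 158 + 3**2*7 = 158 + 9*7 = 158 + 63 = 221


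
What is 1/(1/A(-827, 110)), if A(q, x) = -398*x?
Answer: -43780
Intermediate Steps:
1/(1/A(-827, 110)) = 1/(1/(-398*110)) = 1/(1/(-43780)) = 1/(-1/43780) = -43780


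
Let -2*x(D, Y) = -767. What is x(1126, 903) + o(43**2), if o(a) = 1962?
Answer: 4691/2 ≈ 2345.5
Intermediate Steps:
x(D, Y) = 767/2 (x(D, Y) = -1/2*(-767) = 767/2)
x(1126, 903) + o(43**2) = 767/2 + 1962 = 4691/2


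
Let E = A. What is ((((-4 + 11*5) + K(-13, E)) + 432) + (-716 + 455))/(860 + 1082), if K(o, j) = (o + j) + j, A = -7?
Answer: 195/1942 ≈ 0.10041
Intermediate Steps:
E = -7
K(o, j) = o + 2*j (K(o, j) = (j + o) + j = o + 2*j)
((((-4 + 11*5) + K(-13, E)) + 432) + (-716 + 455))/(860 + 1082) = ((((-4 + 11*5) + (-13 + 2*(-7))) + 432) + (-716 + 455))/(860 + 1082) = ((((-4 + 55) + (-13 - 14)) + 432) - 261)/1942 = (((51 - 27) + 432) - 261)*(1/1942) = ((24 + 432) - 261)*(1/1942) = (456 - 261)*(1/1942) = 195*(1/1942) = 195/1942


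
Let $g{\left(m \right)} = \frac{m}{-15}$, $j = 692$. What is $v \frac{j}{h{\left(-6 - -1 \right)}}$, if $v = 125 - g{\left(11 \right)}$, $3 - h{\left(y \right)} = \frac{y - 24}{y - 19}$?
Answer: $\frac{10440896}{215} \approx 48562.0$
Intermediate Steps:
$h{\left(y \right)} = 3 - \frac{-24 + y}{-19 + y}$ ($h{\left(y \right)} = 3 - \frac{y - 24}{y - 19} = 3 - \frac{-24 + y}{-19 + y}$)
$g{\left(m \right)} = - \frac{m}{15}$ ($g{\left(m \right)} = m \left(- \frac{1}{15}\right) = - \frac{m}{15}$)
$v = \frac{1886}{15}$ ($v = 125 - \left(- \frac{1}{15}\right) 11 = 125 - - \frac{11}{15} = 125 + \frac{11}{15} = \frac{1886}{15} \approx 125.73$)
$v \frac{j}{h{\left(-6 - -1 \right)}} = \frac{1886 \frac{692}{\frac{1}{-19 - 5} \left(-33 + 2 \left(-6 - -1\right)\right)}}{15} = \frac{1886 \frac{692}{\frac{1}{-19 + \left(-6 + 1\right)} \left(-33 + 2 \left(-6 + 1\right)\right)}}{15} = \frac{1886 \frac{692}{\frac{1}{-19 - 5} \left(-33 + 2 \left(-5\right)\right)}}{15} = \frac{1886 \frac{692}{\frac{1}{-24} \left(-33 - 10\right)}}{15} = \frac{1886 \frac{692}{\left(- \frac{1}{24}\right) \left(-43\right)}}{15} = \frac{1886 \frac{692}{\frac{43}{24}}}{15} = \frac{1886 \cdot 692 \cdot \frac{24}{43}}{15} = \frac{1886}{15} \cdot \frac{16608}{43} = \frac{10440896}{215}$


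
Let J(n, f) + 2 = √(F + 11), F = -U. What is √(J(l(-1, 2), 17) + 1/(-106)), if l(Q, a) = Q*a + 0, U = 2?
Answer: √11130/106 ≈ 0.99527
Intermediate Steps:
F = -2 (F = -1*2 = -2)
l(Q, a) = Q*a
J(n, f) = 1 (J(n, f) = -2 + √(-2 + 11) = -2 + √9 = -2 + 3 = 1)
√(J(l(-1, 2), 17) + 1/(-106)) = √(1 + 1/(-106)) = √(1 - 1/106) = √(105/106) = √11130/106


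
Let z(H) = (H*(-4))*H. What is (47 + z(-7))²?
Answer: 22201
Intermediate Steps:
z(H) = -4*H² (z(H) = (-4*H)*H = -4*H²)
(47 + z(-7))² = (47 - 4*(-7)²)² = (47 - 4*49)² = (47 - 196)² = (-149)² = 22201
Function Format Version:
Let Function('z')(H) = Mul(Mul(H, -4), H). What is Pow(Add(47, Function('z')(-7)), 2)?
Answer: 22201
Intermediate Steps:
Function('z')(H) = Mul(-4, Pow(H, 2)) (Function('z')(H) = Mul(Mul(-4, H), H) = Mul(-4, Pow(H, 2)))
Pow(Add(47, Function('z')(-7)), 2) = Pow(Add(47, Mul(-4, Pow(-7, 2))), 2) = Pow(Add(47, Mul(-4, 49)), 2) = Pow(Add(47, -196), 2) = Pow(-149, 2) = 22201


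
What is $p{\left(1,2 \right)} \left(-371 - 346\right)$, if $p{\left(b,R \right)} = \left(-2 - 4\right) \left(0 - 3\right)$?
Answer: $-12906$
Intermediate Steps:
$p{\left(b,R \right)} = 18$ ($p{\left(b,R \right)} = \left(-6\right) \left(-3\right) = 18$)
$p{\left(1,2 \right)} \left(-371 - 346\right) = 18 \left(-371 - 346\right) = 18 \left(-717\right) = -12906$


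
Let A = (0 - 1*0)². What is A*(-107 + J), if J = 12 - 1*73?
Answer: 0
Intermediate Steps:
J = -61 (J = 12 - 73 = -61)
A = 0 (A = (0 + 0)² = 0² = 0)
A*(-107 + J) = 0*(-107 - 61) = 0*(-168) = 0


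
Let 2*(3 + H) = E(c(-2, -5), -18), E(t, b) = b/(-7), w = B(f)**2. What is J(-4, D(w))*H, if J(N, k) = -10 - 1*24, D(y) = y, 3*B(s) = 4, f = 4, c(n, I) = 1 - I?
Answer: 408/7 ≈ 58.286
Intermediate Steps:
B(s) = 4/3 (B(s) = (1/3)*4 = 4/3)
w = 16/9 (w = (4/3)**2 = 16/9 ≈ 1.7778)
E(t, b) = -b/7 (E(t, b) = b*(-1/7) = -b/7)
J(N, k) = -34 (J(N, k) = -10 - 24 = -34)
H = -12/7 (H = -3 + (-1/7*(-18))/2 = -3 + (1/2)*(18/7) = -3 + 9/7 = -12/7 ≈ -1.7143)
J(-4, D(w))*H = -34*(-12/7) = 408/7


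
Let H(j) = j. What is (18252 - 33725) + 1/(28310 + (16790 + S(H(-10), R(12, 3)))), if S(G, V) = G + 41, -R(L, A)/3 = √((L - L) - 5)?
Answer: -698311962/45131 ≈ -15473.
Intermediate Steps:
R(L, A) = -3*I*√5 (R(L, A) = -3*√((L - L) - 5) = -3*√(0 - 5) = -3*I*√5)
S(G, V) = 41 + G
(18252 - 33725) + 1/(28310 + (16790 + S(H(-10), R(12, 3)))) = (18252 - 33725) + 1/(28310 + (16790 + (41 - 10))) = -15473 + 1/(28310 + (16790 + 31)) = -15473 + 1/(28310 + 16821) = -15473 + 1/45131 = -698311962/45131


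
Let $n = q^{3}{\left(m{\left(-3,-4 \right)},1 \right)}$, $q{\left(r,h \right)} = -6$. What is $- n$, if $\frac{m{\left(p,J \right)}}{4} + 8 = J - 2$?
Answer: $216$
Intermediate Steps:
$m{\left(p,J \right)} = -40 + 4 J$ ($m{\left(p,J \right)} = -32 + 4 \left(J - 2\right) = -32 + 4 \left(-2 + J\right) = -32 + \left(-8 + 4 J\right) = -40 + 4 J$)
$n = -216$ ($n = \left(-6\right)^{3} = -216$)
$- n = \left(-1\right) \left(-216\right) = 216$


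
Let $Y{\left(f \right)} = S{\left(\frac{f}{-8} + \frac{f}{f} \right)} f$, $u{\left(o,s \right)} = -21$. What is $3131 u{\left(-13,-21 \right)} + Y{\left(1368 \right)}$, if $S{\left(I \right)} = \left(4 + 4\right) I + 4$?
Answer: $-1920759$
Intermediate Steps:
$S{\left(I \right)} = 4 + 8 I$ ($S{\left(I \right)} = 8 I + 4 = 4 + 8 I$)
$Y{\left(f \right)} = f \left(12 - f\right)$ ($Y{\left(f \right)} = \left(4 + 8 \left(\frac{f}{-8} + \frac{f}{f}\right)\right) f = \left(4 + 8 \left(f \left(- \frac{1}{8}\right) + 1\right)\right) f = \left(4 + 8 \left(- \frac{f}{8} + 1\right)\right) f = \left(4 + 8 \left(1 - \frac{f}{8}\right)\right) f = \left(4 - \left(-8 + f\right)\right) f = \left(12 - f\right) f = f \left(12 - f\right)$)
$3131 u{\left(-13,-21 \right)} + Y{\left(1368 \right)} = 3131 \left(-21\right) + 1368 \left(12 - 1368\right) = -65751 + 1368 \left(12 - 1368\right) = -65751 + 1368 \left(-1356\right) = -65751 - 1855008 = -1920759$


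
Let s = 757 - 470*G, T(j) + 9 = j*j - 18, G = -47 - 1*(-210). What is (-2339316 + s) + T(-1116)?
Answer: -1169740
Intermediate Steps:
G = 163 (G = -47 + 210 = 163)
T(j) = -27 + j² (T(j) = -9 + (j*j - 18) = -9 + (j² - 18) = -9 + (-18 + j²) = -27 + j²)
s = -75853 (s = 757 - 470*163 = 757 - 76610 = -75853)
(-2339316 + s) + T(-1116) = (-2339316 - 75853) + (-27 + (-1116)²) = -2415169 + (-27 + 1245456) = -2415169 + 1245429 = -1169740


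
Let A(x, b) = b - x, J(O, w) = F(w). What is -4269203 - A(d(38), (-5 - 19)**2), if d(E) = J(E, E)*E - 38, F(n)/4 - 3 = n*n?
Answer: -4049873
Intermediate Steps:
F(n) = 12 + 4*n**2 (F(n) = 12 + 4*(n*n) = 12 + 4*n**2)
J(O, w) = 12 + 4*w**2
d(E) = -38 + E*(12 + 4*E**2) (d(E) = (12 + 4*E**2)*E - 38 = E*(12 + 4*E**2) - 38 = -38 + E*(12 + 4*E**2))
-4269203 - A(d(38), (-5 - 19)**2) = -4269203 - ((-5 - 19)**2 - (-38 + 4*38**3 + 12*38)) = -4269203 - ((-24)**2 - (-38 + 4*54872 + 456)) = -4269203 - (576 - (-38 + 219488 + 456)) = -4269203 - (576 - 1*219906) = -4269203 - (576 - 219906) = -4269203 - 1*(-219330) = -4269203 + 219330 = -4049873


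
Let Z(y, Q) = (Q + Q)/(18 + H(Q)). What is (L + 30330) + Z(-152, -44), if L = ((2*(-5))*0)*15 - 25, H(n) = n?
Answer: 394009/13 ≈ 30308.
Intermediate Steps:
Z(y, Q) = 2*Q/(18 + Q) (Z(y, Q) = (Q + Q)/(18 + Q) = (2*Q)/(18 + Q) = 2*Q/(18 + Q))
L = -25 (L = -10*0*15 - 25 = 0*15 - 25 = 0 - 25 = -25)
(L + 30330) + Z(-152, -44) = (-25 + 30330) + 2*(-44)/(18 - 44) = 30305 + 2*(-44)/(-26) = 30305 + 2*(-44)*(-1/26) = 30305 + 44/13 = 394009/13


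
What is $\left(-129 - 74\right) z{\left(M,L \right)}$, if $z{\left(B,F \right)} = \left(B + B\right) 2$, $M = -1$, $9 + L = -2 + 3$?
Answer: $812$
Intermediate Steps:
$L = -8$ ($L = -9 + \left(-2 + 3\right) = -9 + 1 = -8$)
$z{\left(B,F \right)} = 4 B$ ($z{\left(B,F \right)} = 2 B 2 = 4 B$)
$\left(-129 - 74\right) z{\left(M,L \right)} = \left(-129 - 74\right) 4 \left(-1\right) = \left(-203\right) \left(-4\right) = 812$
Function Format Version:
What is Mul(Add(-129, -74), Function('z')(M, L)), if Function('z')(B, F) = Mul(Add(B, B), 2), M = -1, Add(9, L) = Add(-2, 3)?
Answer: 812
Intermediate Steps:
L = -8 (L = Add(-9, Add(-2, 3)) = Add(-9, 1) = -8)
Function('z')(B, F) = Mul(4, B) (Function('z')(B, F) = Mul(Mul(2, B), 2) = Mul(4, B))
Mul(Add(-129, -74), Function('z')(M, L)) = Mul(Add(-129, -74), Mul(4, -1)) = Mul(-203, -4) = 812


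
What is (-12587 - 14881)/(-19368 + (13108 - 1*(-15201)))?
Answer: -27468/8941 ≈ -3.0721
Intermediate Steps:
(-12587 - 14881)/(-19368 + (13108 - 1*(-15201))) = -27468/(-19368 + (13108 + 15201)) = -27468/(-19368 + 28309) = -27468/8941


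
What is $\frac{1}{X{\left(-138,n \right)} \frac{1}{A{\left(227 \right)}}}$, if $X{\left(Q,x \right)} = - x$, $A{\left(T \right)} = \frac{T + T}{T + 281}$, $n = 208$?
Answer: $- \frac{227}{52832} \approx -0.0042966$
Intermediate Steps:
$A{\left(T \right)} = \frac{2 T}{281 + T}$
$\frac{1}{X{\left(-138,n \right)} \frac{1}{A{\left(227 \right)}}} = \frac{1}{\left(-1\right) 208 \frac{1}{2 \cdot 227 \frac{1}{281 + 227}}} = \frac{1}{\left(-208\right) \frac{1}{2 \cdot 227 \cdot \frac{1}{508}}} = \frac{1}{\left(-208\right) \frac{1}{\frac{227}{254}}} = \frac{1}{\left(-208\right) \frac{254}{227}} = \frac{1}{- \frac{52832}{227}} = - \frac{227}{52832}$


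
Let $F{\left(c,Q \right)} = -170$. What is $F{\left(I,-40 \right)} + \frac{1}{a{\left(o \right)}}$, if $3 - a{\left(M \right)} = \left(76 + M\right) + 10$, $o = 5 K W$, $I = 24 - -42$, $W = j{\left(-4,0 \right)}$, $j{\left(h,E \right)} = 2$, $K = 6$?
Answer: $- \frac{24311}{143} \approx -170.01$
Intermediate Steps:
$W = 2$
$I = 66$ ($I = 24 + 42 = 66$)
$o = 60$ ($o = 5 \cdot 6 \cdot 2 = 30 \cdot 2 = 60$)
$a{\left(M \right)} = -83 - M$ ($a{\left(M \right)} = 3 - \left(\left(76 + M\right) + 10\right) = 3 - \left(86 + M\right) = -83 - M$)
$F{\left(I,-40 \right)} + \frac{1}{a{\left(o \right)}} = -170 + \frac{1}{-83 - 60} = -170 + \frac{1}{-143} = -170 - \frac{1}{143} = - \frac{24311}{143}$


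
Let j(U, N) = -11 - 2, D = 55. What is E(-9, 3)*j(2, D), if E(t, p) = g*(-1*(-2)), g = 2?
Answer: -52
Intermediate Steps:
E(t, p) = 4 (E(t, p) = 2*(-1*(-2)) = 2*2 = 4)
j(U, N) = -13
E(-9, 3)*j(2, D) = 4*(-13) = -52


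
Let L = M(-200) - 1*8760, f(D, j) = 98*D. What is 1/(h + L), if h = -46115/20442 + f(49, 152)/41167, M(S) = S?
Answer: -120219402/1077423021023 ≈ -0.00011158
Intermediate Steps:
h = -257179103/120219402 (h = -46115/20442 + (98*49)/41167 = -46115*1/20442 + 4802*(1/41167) = -46115/20442 + 686/5881 = -257179103/120219402 ≈ -2.1392)
L = -8960 (L = -200 - 1*8760 = -200 - 8760 = -8960)
1/(h + L) = 1/(-257179103/120219402 - 8960) = 1/(-1077423021023/120219402) = -120219402/1077423021023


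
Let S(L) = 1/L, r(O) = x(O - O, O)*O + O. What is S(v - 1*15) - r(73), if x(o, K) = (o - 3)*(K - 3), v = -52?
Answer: 1022218/67 ≈ 15257.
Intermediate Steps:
x(o, K) = (-3 + K)*(-3 + o) (x(o, K) = (-3 + o)*(-3 + K) = (-3 + K)*(-3 + o))
r(O) = O + O*(9 - 3*O) (r(O) = (9 - 3*O - 3*(O - O) + O*(O - O))*O + O = (9 - 3*O - 3*0 + O*0)*O + O = (9 - 3*O + 0 + 0)*O + O = (9 - 3*O)*O + O = O*(9 - 3*O) + O = O + O*(9 - 3*O))
S(v - 1*15) - r(73) = 1/(-52 - 1*15) - 73*(10 - 3*73) = 1/(-52 - 15) - 73*(10 - 219) = 1/(-67) - 73*(-209) = -1/67 - 1*(-15257) = -1/67 + 15257 = 1022218/67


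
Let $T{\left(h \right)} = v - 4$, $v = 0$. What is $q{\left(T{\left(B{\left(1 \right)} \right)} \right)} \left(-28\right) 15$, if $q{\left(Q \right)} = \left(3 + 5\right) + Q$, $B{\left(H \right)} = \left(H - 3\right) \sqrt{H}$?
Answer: $-1680$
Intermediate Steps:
$B{\left(H \right)} = \sqrt{H} \left(-3 + H\right)$ ($B{\left(H \right)} = \left(-3 + H\right) \sqrt{H} = \sqrt{H} \left(-3 + H\right)$)
$T{\left(h \right)} = -4$ ($T{\left(h \right)} = 0 - 4 = -4$)
$q{\left(Q \right)} = 8 + Q$
$q{\left(T{\left(B{\left(1 \right)} \right)} \right)} \left(-28\right) 15 = \left(8 - 4\right) \left(-28\right) 15 = 4 \left(-28\right) 15 = \left(-112\right) 15 = -1680$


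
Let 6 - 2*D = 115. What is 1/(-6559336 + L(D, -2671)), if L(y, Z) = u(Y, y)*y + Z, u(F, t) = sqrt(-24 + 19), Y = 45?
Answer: -26248028/172239743531601 + 218*I*sqrt(5)/172239743531601 ≈ -1.5239e-7 + 2.8301e-12*I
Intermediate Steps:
D = -109/2 (D = 3 - 1/2*115 = 3 - 115/2 = -109/2 ≈ -54.500)
u(F, t) = I*sqrt(5) (u(F, t) = sqrt(-5) = I*sqrt(5))
L(y, Z) = Z + I*y*sqrt(5) (L(y, Z) = (I*sqrt(5))*y + Z = I*y*sqrt(5) + Z = Z + I*y*sqrt(5))
1/(-6559336 + L(D, -2671)) = 1/(-6559336 + (-2671 + I*(-109/2)*sqrt(5))) = 1/(-6559336 + (-2671 - 109*I*sqrt(5)/2)) = 1/(-6562007 - 109*I*sqrt(5)/2)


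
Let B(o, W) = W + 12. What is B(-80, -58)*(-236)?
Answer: 10856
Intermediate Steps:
B(o, W) = 12 + W
B(-80, -58)*(-236) = (12 - 58)*(-236) = -46*(-236) = 10856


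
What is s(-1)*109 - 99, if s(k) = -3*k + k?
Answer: 119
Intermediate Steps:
s(k) = -2*k
s(-1)*109 - 99 = -2*(-1)*109 - 99 = 2*109 - 99 = 218 - 99 = 119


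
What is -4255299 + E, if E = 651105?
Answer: -3604194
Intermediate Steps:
-4255299 + E = -4255299 + 651105 = -3604194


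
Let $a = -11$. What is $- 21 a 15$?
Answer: $3465$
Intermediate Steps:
$- 21 a 15 = \left(-21\right) \left(-11\right) 15 = 231 \cdot 15 = 3465$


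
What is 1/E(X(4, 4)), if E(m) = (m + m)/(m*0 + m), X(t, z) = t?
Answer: 1/2 ≈ 0.50000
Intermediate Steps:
E(m) = 2 (E(m) = (2*m)/(0 + m) = (2*m)/m = 2)
1/E(X(4, 4)) = 1/2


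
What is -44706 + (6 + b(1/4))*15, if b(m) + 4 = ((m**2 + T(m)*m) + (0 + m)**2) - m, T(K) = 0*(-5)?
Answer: -357423/8 ≈ -44678.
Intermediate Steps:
T(K) = 0
b(m) = -4 - m + 2*m**2 (b(m) = -4 + (((m**2 + 0*m) + (0 + m)**2) - m) = -4 + (((m**2 + 0) + m**2) - m) = -4 + ((m**2 + m**2) - m) = -4 + (2*m**2 - m) = -4 + (-m + 2*m**2) = -4 - m + 2*m**2)
-44706 + (6 + b(1/4))*15 = -44706 + (6 + (-4 - 1/4 + 2*(1/4)**2))*15 = -44706 + (6 + (-4 - 1*1/4 + 2*(1/4)**2))*15 = -44706 + (6 + (-4 - 1/4 + 2*(1/16)))*15 = -44706 + (6 + (-4 - 1/4 + 1/8))*15 = -44706 + (6 - 33/8)*15 = -44706 + (15/8)*15 = -44706 + 225/8 = -357423/8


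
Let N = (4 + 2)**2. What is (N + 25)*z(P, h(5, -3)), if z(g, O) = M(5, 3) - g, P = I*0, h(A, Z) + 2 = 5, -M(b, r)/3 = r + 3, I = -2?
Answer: -1098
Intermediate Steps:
M(b, r) = -9 - 3*r (M(b, r) = -3*(r + 3) = -3*(3 + r) = -9 - 3*r)
N = 36 (N = 6**2 = 36)
h(A, Z) = 3 (h(A, Z) = -2 + 5 = 3)
P = 0 (P = -2*0 = 0)
z(g, O) = -18 - g (z(g, O) = (-9 - 3*3) - g = (-9 - 9) - g = -18 - g)
(N + 25)*z(P, h(5, -3)) = (36 + 25)*(-18 - 1*0) = 61*(-18 + 0) = 61*(-18) = -1098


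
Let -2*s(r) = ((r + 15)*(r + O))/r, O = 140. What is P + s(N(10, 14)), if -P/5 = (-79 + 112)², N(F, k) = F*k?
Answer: -5600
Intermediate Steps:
s(r) = -(15 + r)*(140 + r)/(2*r) (s(r) = -(r + 15)*(r + 140)/(2*r) = -(15 + r)*(140 + r)/(2*r))
P = -5445 (P = -5*(-79 + 112)² = -5*33² = -5*1089 = -5445)
P + s(N(10, 14)) = -5445 + (-2100 - 10*14*(155 + 10*14))/(2*((10*14))) = -5445 + (½)*(-2100 - 1*140*(155 + 140))/140 = -5445 + (½)*(1/140)*(-2100 - 1*140*295) = -5445 + (½)*(1/140)*(-2100 - 41300) = -5445 + (½)*(1/140)*(-43400) = -5445 - 155 = -5600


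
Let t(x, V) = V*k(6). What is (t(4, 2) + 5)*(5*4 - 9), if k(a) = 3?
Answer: 121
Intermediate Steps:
t(x, V) = 3*V (t(x, V) = V*3 = 3*V)
(t(4, 2) + 5)*(5*4 - 9) = (3*2 + 5)*(5*4 - 9) = (6 + 5)*(20 - 9) = 11*11 = 121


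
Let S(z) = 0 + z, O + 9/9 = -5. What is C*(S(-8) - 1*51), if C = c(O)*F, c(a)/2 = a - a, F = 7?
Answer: 0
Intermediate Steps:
O = -6 (O = -1 - 5 = -6)
c(a) = 0 (c(a) = 2*(a - a) = 2*0 = 0)
S(z) = z
C = 0 (C = 0*7 = 0)
C*(S(-8) - 1*51) = 0*(-8 - 1*51) = 0*(-8 - 51) = 0*(-59) = 0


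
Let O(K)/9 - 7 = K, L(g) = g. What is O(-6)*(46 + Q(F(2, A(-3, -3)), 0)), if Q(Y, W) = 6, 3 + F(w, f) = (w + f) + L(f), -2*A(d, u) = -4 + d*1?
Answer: 468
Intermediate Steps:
A(d, u) = 2 - d/2 (A(d, u) = -(-4 + d*1)/2 = -(-4 + d)/2 = 2 - d/2)
O(K) = 63 + 9*K
F(w, f) = -3 + w + 2*f (F(w, f) = -3 + ((w + f) + f) = -3 + ((f + w) + f) = -3 + (w + 2*f) = -3 + w + 2*f)
O(-6)*(46 + Q(F(2, A(-3, -3)), 0)) = (63 + 9*(-6))*(46 + 6) = (63 - 54)*52 = 9*52 = 468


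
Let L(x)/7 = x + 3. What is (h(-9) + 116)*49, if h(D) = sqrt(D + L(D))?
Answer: 5684 + 49*I*sqrt(51) ≈ 5684.0 + 349.93*I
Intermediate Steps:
L(x) = 21 + 7*x (L(x) = 7*(x + 3) = 7*(3 + x) = 21 + 7*x)
h(D) = sqrt(21 + 8*D) (h(D) = sqrt(D + (21 + 7*D)) = sqrt(21 + 8*D))
(h(-9) + 116)*49 = (sqrt(21 + 8*(-9)) + 116)*49 = (sqrt(21 - 72) + 116)*49 = (sqrt(-51) + 116)*49 = (I*sqrt(51) + 116)*49 = (116 + I*sqrt(51))*49 = 5684 + 49*I*sqrt(51)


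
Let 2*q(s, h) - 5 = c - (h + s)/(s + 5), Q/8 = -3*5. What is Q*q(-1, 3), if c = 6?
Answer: -630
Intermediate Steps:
Q = -120 (Q = 8*(-3*5) = 8*(-15) = -120)
q(s, h) = 11/2 - (h + s)/(2*(5 + s)) (q(s, h) = 5/2 + (6 - (h + s)/(s + 5))/2 = 5/2 + (6 - (h + s)/(5 + s))/2 = 5/2 + (3 - (h + s)/(2*(5 + s))) = 11/2 - (h + s)/(2*(5 + s)))
Q*q(-1, 3) = -60*(55 - 1*3 + 10*(-1))/(5 - 1) = -60*(55 - 3 - 10)/4 = -60*42/4 = -120*21/4 = -630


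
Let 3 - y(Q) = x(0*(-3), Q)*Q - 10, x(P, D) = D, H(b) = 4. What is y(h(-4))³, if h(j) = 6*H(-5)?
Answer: -178453547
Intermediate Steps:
h(j) = 24 (h(j) = 6*4 = 24)
y(Q) = 13 - Q² (y(Q) = 3 - (Q*Q - 10) = 3 - (Q² - 10) = 3 - (-10 + Q²) = 3 + (10 - Q²) = 13 - Q²)
y(h(-4))³ = (13 - 1*24²)³ = (13 - 1*576)³ = (13 - 576)³ = (-563)³ = -178453547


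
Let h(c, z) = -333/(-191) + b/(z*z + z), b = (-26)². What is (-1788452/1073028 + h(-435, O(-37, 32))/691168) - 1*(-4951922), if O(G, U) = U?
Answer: 1402916068704182656703/283307479580928 ≈ 4.9519e+6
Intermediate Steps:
b = 676
h(c, z) = 333/191 + 676/(z + z²) (h(c, z) = -333/(-191) + 676/(z*z + z) = -333*(-1/191) + 676/(z² + z) = 333/191 + 676/(z + z²))
(-1788452/1073028 + h(-435, O(-37, 32))/691168) - 1*(-4951922) = (-1788452/1073028 + ((1/191)*(129116 + 333*32 + 333*32²)/(32*(1 + 32)))/691168) - 1*(-4951922) = (-1788452*1/1073028 + ((1/191)*(1/32)*(129116 + 10656 + 333*1024)/33)*(1/691168)) + 4951922 = (-447113/268257 + ((1/191)*(1/32)*(1/33)*(129116 + 10656 + 340992))*(1/691168)) + 4951922 = (-447113/268257 + ((1/191)*(1/32)*(1/33)*480764)*(1/691168)) + 4951922 = (-447113/268257 + (120191/50424)*(1/691168)) + 4951922 = (-447113/268257 + 120191/34851455232) + 4951922 = -472197165486913/283307479580928 + 4951922 = 1402916068704182656703/283307479580928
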